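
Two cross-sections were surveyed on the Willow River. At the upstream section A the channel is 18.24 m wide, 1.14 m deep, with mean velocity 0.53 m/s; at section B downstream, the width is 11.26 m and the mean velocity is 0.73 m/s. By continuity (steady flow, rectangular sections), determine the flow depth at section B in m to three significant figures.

1.34 m

Q = A₁V₁ = (18.24×1.14) × 0.53 = 11.02 m³/s
d₂ = Q/(b₂ V₂) = 11.02/(11.26×0.73) = 1.341 m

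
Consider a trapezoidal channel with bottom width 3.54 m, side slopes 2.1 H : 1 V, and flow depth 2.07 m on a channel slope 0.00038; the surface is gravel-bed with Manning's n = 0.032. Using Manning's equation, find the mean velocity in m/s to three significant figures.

A = (b + z·y)·y = (3.54 + 2.1×2.07)×2.07 = 16.33 m²
P = b + 2y√(1+z²) = 3.54 + 2×2.07×√(1+2.1²) = 13.17 m
R = A/P = 16.33/13.17 = 1.240 m
Q = (1/n)·A·R^(2/3)·S^(1/2) = (1/0.032) × 16.33 × 1.240^(2/3) × 0.00038^(1/2) = 11.48 m³/s
V = Q/A = 11.48/16.33 = 0.7030 m/s

0.703 m/s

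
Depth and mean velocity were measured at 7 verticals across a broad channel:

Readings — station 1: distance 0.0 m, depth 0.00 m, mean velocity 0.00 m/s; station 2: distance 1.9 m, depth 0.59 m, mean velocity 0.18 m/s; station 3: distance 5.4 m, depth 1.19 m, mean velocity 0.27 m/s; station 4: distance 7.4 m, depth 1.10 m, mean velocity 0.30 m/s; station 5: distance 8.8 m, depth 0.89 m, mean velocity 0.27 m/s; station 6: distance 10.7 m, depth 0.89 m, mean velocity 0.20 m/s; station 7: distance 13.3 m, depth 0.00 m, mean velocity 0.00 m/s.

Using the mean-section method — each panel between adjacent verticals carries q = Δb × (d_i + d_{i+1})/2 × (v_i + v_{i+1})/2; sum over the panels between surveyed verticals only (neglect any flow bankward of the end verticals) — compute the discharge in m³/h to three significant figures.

Panel 1-2: Δb = 1.9 m, d̄ = (0.00+0.59)/2 = 0.295, v̄ = (0.00+0.18)/2 = 0.09 → q = 1.9×0.295×0.09 = 0.05045 m³/s
Panel 2-3: Δb = 3.5 m, d̄ = (0.59+1.19)/2 = 0.89, v̄ = (0.18+0.27)/2 = 0.225 → q = 3.5×0.89×0.225 = 0.7009 m³/s
Panel 3-4: Δb = 2 m, d̄ = (1.19+1.10)/2 = 1.145, v̄ = (0.27+0.30)/2 = 0.285 → q = 2×1.145×0.285 = 0.6527 m³/s
Panel 4-5: Δb = 1.4 m, d̄ = (1.10+0.89)/2 = 0.995, v̄ = (0.30+0.27)/2 = 0.285 → q = 1.4×0.995×0.285 = 0.3970 m³/s
Panel 5-6: Δb = 1.9 m, d̄ = (0.89+0.89)/2 = 0.89, v̄ = (0.27+0.20)/2 = 0.235 → q = 1.9×0.89×0.235 = 0.3974 m³/s
Panel 6-7: Δb = 2.6 m, d̄ = (0.89+0.00)/2 = 0.445, v̄ = (0.20+0.00)/2 = 0.1 → q = 2.6×0.445×0.1 = 0.1157 m³/s
Q = Σ q = 2.314 m³/s
= 2.314 × 3600 = 8331 m³/h

8330 m³/h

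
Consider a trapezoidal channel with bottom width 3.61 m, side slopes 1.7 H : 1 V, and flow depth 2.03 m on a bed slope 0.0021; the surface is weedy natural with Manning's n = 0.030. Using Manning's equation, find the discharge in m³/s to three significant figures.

A = (b + z·y)·y = (3.61 + 1.7×2.03)×2.03 = 14.33 m²
P = b + 2y√(1+z²) = 3.61 + 2×2.03×√(1+1.7²) = 11.62 m
R = A/P = 14.33/11.62 = 1.234 m
Q = (1/n)·A·R^(2/3)·S^(1/2) = (1/0.030) × 14.33 × 1.234^(2/3) × 0.0021^(1/2) = 25.19 m³/s

25.2 m³/s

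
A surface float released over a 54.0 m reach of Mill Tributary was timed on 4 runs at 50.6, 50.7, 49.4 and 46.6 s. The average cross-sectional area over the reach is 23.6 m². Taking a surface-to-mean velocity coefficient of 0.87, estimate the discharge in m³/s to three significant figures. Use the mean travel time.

22.5 m³/s

t̄ = (50.6 + 50.7 + 49.4 + 46.6) / 4 = 49.325 s
v_surface = L / t̄ = 54.0 / 49.325 = 1.095 m/s
v_mean = 0.87 × 1.095 = 0.9525 m/s
Q = A × v_mean = 23.6 × 0.9525 = 22.48 m³/s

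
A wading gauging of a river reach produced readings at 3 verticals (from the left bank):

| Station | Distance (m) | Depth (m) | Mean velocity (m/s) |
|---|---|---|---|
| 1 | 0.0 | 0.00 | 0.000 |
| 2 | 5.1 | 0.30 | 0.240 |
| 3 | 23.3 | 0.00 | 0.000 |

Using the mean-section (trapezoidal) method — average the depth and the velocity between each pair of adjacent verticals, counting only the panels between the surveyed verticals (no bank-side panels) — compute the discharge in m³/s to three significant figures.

0.419 m³/s

Panel 1-2: Δb = 5.1 m, d̄ = (0.00+0.30)/2 = 0.15, v̄ = (0.000+0.240)/2 = 0.12 → q = 5.1×0.15×0.12 = 0.09180 m³/s
Panel 2-3: Δb = 18.2 m, d̄ = (0.30+0.00)/2 = 0.15, v̄ = (0.240+0.000)/2 = 0.12 → q = 18.2×0.15×0.12 = 0.3276 m³/s
Q = Σ q = 0.4194 m³/s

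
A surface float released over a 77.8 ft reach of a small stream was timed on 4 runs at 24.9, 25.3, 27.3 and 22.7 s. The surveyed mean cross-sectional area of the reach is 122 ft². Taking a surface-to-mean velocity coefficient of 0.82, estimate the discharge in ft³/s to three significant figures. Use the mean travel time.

t̄ = (24.9 + 25.3 + 27.3 + 22.7) / 4 = 25.05 s
v_surface = L / t̄ = 77.8 / 25.05 = 3.106 ft/s
v_mean = 0.82 × 3.106 = 2.547 ft/s
Q = A × v_mean = 122 × 2.547 = 310.7 ft³/s

311 ft³/s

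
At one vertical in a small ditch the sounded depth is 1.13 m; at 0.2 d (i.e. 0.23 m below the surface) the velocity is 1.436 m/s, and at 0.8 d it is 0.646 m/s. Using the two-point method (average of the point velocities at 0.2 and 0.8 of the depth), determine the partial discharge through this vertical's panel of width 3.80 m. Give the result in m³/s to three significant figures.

4.47 m³/s

v̄ = (1.436 + 0.646) / 2 = 1.041 m/s
q = v̄ × d × w = 1.041 × 1.13 × 3.80 = 4.470 m³/s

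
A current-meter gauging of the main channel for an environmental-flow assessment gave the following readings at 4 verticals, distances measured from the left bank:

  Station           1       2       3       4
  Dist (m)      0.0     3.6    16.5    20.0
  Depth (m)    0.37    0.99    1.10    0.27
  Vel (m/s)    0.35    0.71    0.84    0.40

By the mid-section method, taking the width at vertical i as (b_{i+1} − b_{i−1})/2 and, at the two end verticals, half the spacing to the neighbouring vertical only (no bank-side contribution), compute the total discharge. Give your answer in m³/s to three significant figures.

w_1 = (3.6 − 0.0)/2 = 1.8 m; q_1 = 0.35 × 0.37 × 1.8 = 0.2331 m³/s
w_2 = (16.5 − 0.0)/2 = 8.25 m; q_2 = 0.71 × 0.99 × 8.25 = 5.799 m³/s
w_3 = (20.0 − 3.6)/2 = 8.2 m; q_3 = 0.84 × 1.10 × 8.2 = 7.577 m³/s
w_4 = (20.0 − 16.5)/2 = 1.75 m; q_4 = 0.40 × 0.27 × 1.75 = 0.1890 m³/s
Q = Σ qᵢ = 13.80 m³/s

13.8 m³/s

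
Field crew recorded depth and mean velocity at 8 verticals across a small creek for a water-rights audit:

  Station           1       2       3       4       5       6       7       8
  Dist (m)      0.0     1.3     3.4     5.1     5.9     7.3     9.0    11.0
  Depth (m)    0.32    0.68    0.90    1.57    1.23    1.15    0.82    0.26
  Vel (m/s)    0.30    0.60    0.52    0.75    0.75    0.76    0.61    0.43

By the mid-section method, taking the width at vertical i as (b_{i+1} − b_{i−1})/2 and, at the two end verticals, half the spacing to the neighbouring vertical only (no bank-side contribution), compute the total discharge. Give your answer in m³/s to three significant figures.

w_1 = (1.3 − 0.0)/2 = 0.65 m; q_1 = 0.30 × 0.32 × 0.65 = 0.06240 m³/s
w_2 = (3.4 − 0.0)/2 = 1.7 m; q_2 = 0.60 × 0.68 × 1.7 = 0.6936 m³/s
w_3 = (5.1 − 1.3)/2 = 1.9 m; q_3 = 0.52 × 0.90 × 1.9 = 0.8892 m³/s
w_4 = (5.9 − 3.4)/2 = 1.25 m; q_4 = 0.75 × 1.57 × 1.25 = 1.472 m³/s
w_5 = (7.3 − 5.1)/2 = 1.1 m; q_5 = 0.75 × 1.23 × 1.1 = 1.015 m³/s
w_6 = (9.0 − 5.9)/2 = 1.55 m; q_6 = 0.76 × 1.15 × 1.55 = 1.355 m³/s
w_7 = (11.0 − 7.3)/2 = 1.85 m; q_7 = 0.61 × 0.82 × 1.85 = 0.9254 m³/s
w_8 = (11.0 − 9.0)/2 = 1 m; q_8 = 0.43 × 0.26 × 1 = 0.1118 m³/s
Q = Σ qᵢ = 6.524 m³/s

6.52 m³/s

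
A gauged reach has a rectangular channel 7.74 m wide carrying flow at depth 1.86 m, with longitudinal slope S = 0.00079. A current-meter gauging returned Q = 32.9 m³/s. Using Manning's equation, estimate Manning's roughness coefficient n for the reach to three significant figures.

0.0143

A = b·y = 7.74 × 1.86 = 14.40 m²
P = b + 2y = 7.74 + 2×1.86 = 11.46 m
R = A/P = 14.40/11.46 = 1.256 m
n = (1/Q)·A·R^(2/3)·S^(1/2) = (1/32.9) × 14.40 × 1.164 × 0.02811 = 0.01432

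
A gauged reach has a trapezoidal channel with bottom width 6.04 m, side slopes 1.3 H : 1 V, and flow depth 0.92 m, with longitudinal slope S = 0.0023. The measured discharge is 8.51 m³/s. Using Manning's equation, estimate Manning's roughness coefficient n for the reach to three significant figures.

0.0306

A = (b + z·y)·y = (6.04 + 1.3×0.92)×0.92 = 6.657 m²
P = b + 2y√(1+z²) = 6.04 + 2×0.92×√(1+1.3²) = 9.058 m
R = A/P = 6.657/9.058 = 0.7350 m
n = (1/Q)·A·R^(2/3)·S^(1/2) = (1/8.51) × 6.657 × 0.8144 × 0.04796 = 0.03055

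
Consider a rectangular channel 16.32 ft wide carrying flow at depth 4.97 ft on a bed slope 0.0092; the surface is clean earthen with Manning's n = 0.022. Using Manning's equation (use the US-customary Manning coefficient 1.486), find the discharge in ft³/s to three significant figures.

A = b·y = 16.32 × 4.97 = 81.11 ft²
P = b + 2y = 16.32 + 2×4.97 = 26.26 ft
R = A/P = 81.11/26.26 = 3.089 ft
Q = (1.486/n)·A·R^(2/3)·S^(1/2) = (1.486/0.022) × 81.11 × 3.089^(2/3) × 0.0092^(1/2) = 1115 ft³/s

1110 ft³/s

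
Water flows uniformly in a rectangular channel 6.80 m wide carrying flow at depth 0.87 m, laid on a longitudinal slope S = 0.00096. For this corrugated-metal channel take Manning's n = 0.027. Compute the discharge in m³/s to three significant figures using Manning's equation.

A = b·y = 6.80 × 0.87 = 5.916 m²
P = b + 2y = 6.80 + 2×0.87 = 8.540 m
R = A/P = 5.916/8.540 = 0.6927 m
Q = (1/n)·A·R^(2/3)·S^(1/2) = (1/0.027) × 5.916 × 0.6927^(2/3) × 0.00096^(1/2) = 5.315 m³/s

5.32 m³/s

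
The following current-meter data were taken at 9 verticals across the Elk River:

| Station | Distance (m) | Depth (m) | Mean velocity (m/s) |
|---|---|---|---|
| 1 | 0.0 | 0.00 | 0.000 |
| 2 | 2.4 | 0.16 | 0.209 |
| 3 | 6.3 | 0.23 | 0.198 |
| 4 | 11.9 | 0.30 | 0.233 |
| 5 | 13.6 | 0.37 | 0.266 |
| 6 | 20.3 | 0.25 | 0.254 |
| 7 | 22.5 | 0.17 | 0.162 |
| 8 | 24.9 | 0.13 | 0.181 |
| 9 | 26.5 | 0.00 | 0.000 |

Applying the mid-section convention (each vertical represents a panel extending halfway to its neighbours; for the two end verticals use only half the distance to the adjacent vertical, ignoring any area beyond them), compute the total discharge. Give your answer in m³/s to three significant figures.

w_2 = (6.3 − 0.0)/2 = 3.15 m; q_2 = 0.209 × 0.16 × 3.15 = 0.1053 m³/s
w_3 = (11.9 − 2.4)/2 = 4.75 m; q_3 = 0.198 × 0.23 × 4.75 = 0.2163 m³/s
w_4 = (13.6 − 6.3)/2 = 3.65 m; q_4 = 0.233 × 0.30 × 3.65 = 0.2551 m³/s
w_5 = (20.3 − 11.9)/2 = 4.2 m; q_5 = 0.266 × 0.37 × 4.2 = 0.4134 m³/s
w_6 = (22.5 − 13.6)/2 = 4.45 m; q_6 = 0.254 × 0.25 × 4.45 = 0.2826 m³/s
w_7 = (24.9 − 20.3)/2 = 2.3 m; q_7 = 0.162 × 0.17 × 2.3 = 0.06334 m³/s
w_8 = (26.5 − 22.5)/2 = 2 m; q_8 = 0.181 × 0.13 × 2 = 0.04706 m³/s
Stations 1, 9 contribute zero (depth or velocity is 0).
Q = Σ qᵢ = 1.383 m³/s

1.38 m³/s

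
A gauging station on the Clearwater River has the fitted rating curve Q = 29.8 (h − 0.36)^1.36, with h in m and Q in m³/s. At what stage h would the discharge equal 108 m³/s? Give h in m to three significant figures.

2.94 m

h − h₀ = (Q/C)^(1/b) = (108/29.8)^(1/1.36) = 2.577 m
h = 0.36 + 2.577 = 2.937 m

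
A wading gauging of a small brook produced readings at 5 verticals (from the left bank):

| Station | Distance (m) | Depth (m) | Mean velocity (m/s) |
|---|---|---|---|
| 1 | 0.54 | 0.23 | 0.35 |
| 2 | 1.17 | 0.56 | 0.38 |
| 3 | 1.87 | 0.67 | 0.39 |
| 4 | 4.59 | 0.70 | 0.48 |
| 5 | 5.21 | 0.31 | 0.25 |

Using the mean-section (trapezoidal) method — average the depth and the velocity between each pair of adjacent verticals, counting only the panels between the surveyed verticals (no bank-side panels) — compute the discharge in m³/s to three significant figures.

1.18 m³/s

Panel 1-2: Δb = 0.63 m, d̄ = (0.23+0.56)/2 = 0.395, v̄ = (0.35+0.38)/2 = 0.365 → q = 0.63×0.395×0.365 = 0.09083 m³/s
Panel 2-3: Δb = 0.7 m, d̄ = (0.56+0.67)/2 = 0.615, v̄ = (0.38+0.39)/2 = 0.385 → q = 0.7×0.615×0.385 = 0.1657 m³/s
Panel 3-4: Δb = 2.72 m, d̄ = (0.67+0.70)/2 = 0.685, v̄ = (0.39+0.48)/2 = 0.435 → q = 2.72×0.685×0.435 = 0.8105 m³/s
Panel 4-5: Δb = 0.62 m, d̄ = (0.70+0.31)/2 = 0.505, v̄ = (0.48+0.25)/2 = 0.365 → q = 0.62×0.505×0.365 = 0.1143 m³/s
Q = Σ q = 1.181 m³/s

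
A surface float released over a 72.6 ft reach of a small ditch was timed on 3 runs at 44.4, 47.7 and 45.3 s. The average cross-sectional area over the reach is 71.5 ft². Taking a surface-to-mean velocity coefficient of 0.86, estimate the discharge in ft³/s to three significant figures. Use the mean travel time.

t̄ = (44.4 + 47.7 + 45.3) / 3 = 45.8 s
v_surface = L / t̄ = 72.6 / 45.8 = 1.585 ft/s
v_mean = 0.86 × 1.585 = 1.363 ft/s
Q = A × v_mean = 71.5 × 1.363 = 97.47 ft³/s

97.5 ft³/s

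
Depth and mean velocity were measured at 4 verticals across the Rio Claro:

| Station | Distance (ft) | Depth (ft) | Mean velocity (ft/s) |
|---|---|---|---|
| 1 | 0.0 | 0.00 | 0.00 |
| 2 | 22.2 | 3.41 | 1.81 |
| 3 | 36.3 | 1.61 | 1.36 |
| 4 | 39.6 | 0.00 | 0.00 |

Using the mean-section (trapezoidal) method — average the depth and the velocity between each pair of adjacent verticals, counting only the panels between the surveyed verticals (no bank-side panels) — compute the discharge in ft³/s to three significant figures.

92.2 ft³/s

Panel 1-2: Δb = 22.2 ft, d̄ = (0.00+3.41)/2 = 1.705, v̄ = (0.00+1.81)/2 = 0.905 → q = 22.2×1.705×0.905 = 34.26 ft³/s
Panel 2-3: Δb = 14.1 ft, d̄ = (3.41+1.61)/2 = 2.51, v̄ = (1.81+1.36)/2 = 1.585 → q = 14.1×2.51×1.585 = 56.09 ft³/s
Panel 3-4: Δb = 3.3 ft, d̄ = (1.61+0.00)/2 = 0.805, v̄ = (1.36+0.00)/2 = 0.68 → q = 3.3×0.805×0.68 = 1.806 ft³/s
Q = Σ q = 92.16 ft³/s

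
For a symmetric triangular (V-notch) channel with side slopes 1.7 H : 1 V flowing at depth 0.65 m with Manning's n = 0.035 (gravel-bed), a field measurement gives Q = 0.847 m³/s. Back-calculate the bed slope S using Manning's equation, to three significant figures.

0.00929

A = z·y² = 1.7×0.65² = 0.7183 m²
P = 2y√(1+z²) = 2×0.65×√(1+1.7²) = 2.564 m
R = A/P = 0.7183/2.564 = 0.2801 m
S = (Q·n / (1·A·R^(2/3)))² = (0.847×0.035 / (1×0.7183×0.4281))² = 0.009294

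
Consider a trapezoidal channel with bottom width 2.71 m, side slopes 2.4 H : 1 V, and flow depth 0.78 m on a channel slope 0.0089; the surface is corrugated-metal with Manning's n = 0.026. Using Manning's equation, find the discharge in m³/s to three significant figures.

A = (b + z·y)·y = (2.71 + 2.4×0.78)×0.78 = 3.574 m²
P = b + 2y√(1+z²) = 2.71 + 2×0.78×√(1+2.4²) = 6.766 m
R = A/P = 3.574/6.766 = 0.5282 m
Q = (1/n)·A·R^(2/3)·S^(1/2) = (1/0.026) × 3.574 × 0.5282^(2/3) × 0.0089^(1/2) = 8.474 m³/s

8.47 m³/s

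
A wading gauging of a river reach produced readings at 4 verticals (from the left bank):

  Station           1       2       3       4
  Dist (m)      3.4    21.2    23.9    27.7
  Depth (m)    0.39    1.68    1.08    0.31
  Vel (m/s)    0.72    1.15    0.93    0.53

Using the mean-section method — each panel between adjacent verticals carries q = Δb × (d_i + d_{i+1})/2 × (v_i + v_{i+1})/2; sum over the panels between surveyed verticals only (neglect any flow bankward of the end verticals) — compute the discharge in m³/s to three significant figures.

23.0 m³/s

Panel 1-2: Δb = 17.8 m, d̄ = (0.39+1.68)/2 = 1.035, v̄ = (0.72+1.15)/2 = 0.935 → q = 17.8×1.035×0.935 = 17.23 m³/s
Panel 2-3: Δb = 2.7 m, d̄ = (1.68+1.08)/2 = 1.38, v̄ = (1.15+0.93)/2 = 1.04 → q = 2.7×1.38×1.04 = 3.875 m³/s
Panel 3-4: Δb = 3.8 m, d̄ = (1.08+0.31)/2 = 0.695, v̄ = (0.93+0.53)/2 = 0.73 → q = 3.8×0.695×0.73 = 1.928 m³/s
Q = Σ q = 23.03 m³/s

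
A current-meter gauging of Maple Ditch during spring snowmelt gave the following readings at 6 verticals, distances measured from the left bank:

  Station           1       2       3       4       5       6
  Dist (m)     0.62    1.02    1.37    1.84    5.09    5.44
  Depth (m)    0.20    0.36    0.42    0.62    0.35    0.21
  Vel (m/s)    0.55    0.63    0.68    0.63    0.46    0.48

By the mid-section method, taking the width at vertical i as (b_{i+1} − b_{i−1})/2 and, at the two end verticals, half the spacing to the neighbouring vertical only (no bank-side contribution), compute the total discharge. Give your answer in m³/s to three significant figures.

w_1 = (1.02 − 0.62)/2 = 0.2 m; q_1 = 0.55 × 0.20 × 0.2 = 0.02200 m³/s
w_2 = (1.37 − 0.62)/2 = 0.375 m; q_2 = 0.63 × 0.36 × 0.375 = 0.08505 m³/s
w_3 = (1.84 − 1.02)/2 = 0.41 m; q_3 = 0.68 × 0.42 × 0.41 = 0.1171 m³/s
w_4 = (5.09 − 1.37)/2 = 1.86 m; q_4 = 0.63 × 0.62 × 1.86 = 0.7265 m³/s
w_5 = (5.44 − 1.84)/2 = 1.8 m; q_5 = 0.46 × 0.35 × 1.8 = 0.2898 m³/s
w_6 = (5.44 − 5.09)/2 = 0.175 m; q_6 = 0.48 × 0.21 × 0.175 = 0.01764 m³/s
Q = Σ qᵢ = 1.258 m³/s

1.26 m³/s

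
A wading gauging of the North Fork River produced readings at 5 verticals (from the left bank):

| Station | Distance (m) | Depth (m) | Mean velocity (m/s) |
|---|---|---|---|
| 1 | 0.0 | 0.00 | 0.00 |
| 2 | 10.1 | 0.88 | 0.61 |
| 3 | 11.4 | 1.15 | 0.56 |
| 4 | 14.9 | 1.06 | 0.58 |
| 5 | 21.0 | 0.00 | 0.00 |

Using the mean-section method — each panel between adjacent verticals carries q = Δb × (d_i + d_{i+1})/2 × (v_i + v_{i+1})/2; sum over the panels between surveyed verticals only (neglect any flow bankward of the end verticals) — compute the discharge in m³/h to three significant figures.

19000 m³/h

Panel 1-2: Δb = 10.1 m, d̄ = (0.00+0.88)/2 = 0.44, v̄ = (0.00+0.61)/2 = 0.305 → q = 10.1×0.44×0.305 = 1.355 m³/s
Panel 2-3: Δb = 1.3 m, d̄ = (0.88+1.15)/2 = 1.015, v̄ = (0.61+0.56)/2 = 0.585 → q = 1.3×1.015×0.585 = 0.7719 m³/s
Panel 3-4: Δb = 3.5 m, d̄ = (1.15+1.06)/2 = 1.105, v̄ = (0.56+0.58)/2 = 0.57 → q = 3.5×1.105×0.57 = 2.204 m³/s
Panel 4-5: Δb = 6.1 m, d̄ = (1.06+0.00)/2 = 0.53, v̄ = (0.58+0.00)/2 = 0.29 → q = 6.1×0.53×0.29 = 0.9376 m³/s
Q = Σ q = 5.269 m³/s
= 5.269 × 3600 = 18970 m³/h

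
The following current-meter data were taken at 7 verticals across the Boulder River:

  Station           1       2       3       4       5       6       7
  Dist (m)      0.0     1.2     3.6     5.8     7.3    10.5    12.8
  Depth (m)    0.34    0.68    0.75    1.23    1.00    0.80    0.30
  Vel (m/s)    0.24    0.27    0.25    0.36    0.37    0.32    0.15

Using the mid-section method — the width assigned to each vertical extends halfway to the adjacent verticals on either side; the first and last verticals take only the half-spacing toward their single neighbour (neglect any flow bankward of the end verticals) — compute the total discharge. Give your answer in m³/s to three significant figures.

w_1 = (1.2 − 0.0)/2 = 0.6 m; q_1 = 0.24 × 0.34 × 0.6 = 0.04896 m³/s
w_2 = (3.6 − 0.0)/2 = 1.8 m; q_2 = 0.27 × 0.68 × 1.8 = 0.3305 m³/s
w_3 = (5.8 − 1.2)/2 = 2.3 m; q_3 = 0.25 × 0.75 × 2.3 = 0.4313 m³/s
w_4 = (7.3 − 3.6)/2 = 1.85 m; q_4 = 0.36 × 1.23 × 1.85 = 0.8192 m³/s
w_5 = (10.5 − 5.8)/2 = 2.35 m; q_5 = 0.37 × 1.00 × 2.35 = 0.8695 m³/s
w_6 = (12.8 − 7.3)/2 = 2.75 m; q_6 = 0.32 × 0.80 × 2.75 = 0.7040 m³/s
w_7 = (12.8 − 10.5)/2 = 1.15 m; q_7 = 0.15 × 0.30 × 1.15 = 0.05175 m³/s
Q = Σ qᵢ = 3.255 m³/s

3.26 m³/s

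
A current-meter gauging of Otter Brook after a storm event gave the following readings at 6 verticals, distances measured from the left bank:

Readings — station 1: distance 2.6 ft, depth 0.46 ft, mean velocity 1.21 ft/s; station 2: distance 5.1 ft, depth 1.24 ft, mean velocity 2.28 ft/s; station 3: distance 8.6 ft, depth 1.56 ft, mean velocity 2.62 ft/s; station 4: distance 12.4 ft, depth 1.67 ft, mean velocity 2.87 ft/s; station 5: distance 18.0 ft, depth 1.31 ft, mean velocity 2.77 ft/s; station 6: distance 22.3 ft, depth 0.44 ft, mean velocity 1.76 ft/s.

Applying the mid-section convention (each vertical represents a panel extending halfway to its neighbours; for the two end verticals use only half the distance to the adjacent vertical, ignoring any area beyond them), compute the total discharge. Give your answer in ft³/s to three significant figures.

66.2 ft³/s

w_1 = (5.1 − 2.6)/2 = 1.25 ft; q_1 = 1.21 × 0.46 × 1.25 = 0.6958 ft³/s
w_2 = (8.6 − 2.6)/2 = 3 ft; q_2 = 2.28 × 1.24 × 3 = 8.482 ft³/s
w_3 = (12.4 − 5.1)/2 = 3.65 ft; q_3 = 2.62 × 1.56 × 3.65 = 14.92 ft³/s
w_4 = (18.0 − 8.6)/2 = 4.7 ft; q_4 = 2.87 × 1.67 × 4.7 = 22.53 ft³/s
w_5 = (22.3 − 12.4)/2 = 4.95 ft; q_5 = 2.77 × 1.31 × 4.95 = 17.96 ft³/s
w_6 = (22.3 − 18.0)/2 = 2.15 ft; q_6 = 1.76 × 0.44 × 2.15 = 1.665 ft³/s
Q = Σ qᵢ = 66.25 ft³/s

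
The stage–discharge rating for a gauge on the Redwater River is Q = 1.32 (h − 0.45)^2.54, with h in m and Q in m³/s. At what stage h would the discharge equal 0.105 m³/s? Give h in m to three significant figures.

h − h₀ = (Q/C)^(1/b) = (0.105/1.32)^(1/2.54) = 0.3691 m
h = 0.45 + 0.3691 = 0.8191 m

0.819 m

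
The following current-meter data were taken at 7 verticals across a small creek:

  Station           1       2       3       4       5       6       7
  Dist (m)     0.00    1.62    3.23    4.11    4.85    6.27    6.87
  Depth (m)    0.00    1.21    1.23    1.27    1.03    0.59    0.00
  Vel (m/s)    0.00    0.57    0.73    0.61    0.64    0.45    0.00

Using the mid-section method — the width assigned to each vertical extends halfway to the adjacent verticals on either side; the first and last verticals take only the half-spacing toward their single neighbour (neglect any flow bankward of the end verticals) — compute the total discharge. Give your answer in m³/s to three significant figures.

w_2 = (3.23 − 0.00)/2 = 1.615 m; q_2 = 0.57 × 1.21 × 1.615 = 1.114 m³/s
w_3 = (4.11 − 1.62)/2 = 1.245 m; q_3 = 0.73 × 1.23 × 1.245 = 1.118 m³/s
w_4 = (4.85 − 3.23)/2 = 0.81 m; q_4 = 0.61 × 1.27 × 0.81 = 0.6275 m³/s
w_5 = (6.27 − 4.11)/2 = 1.08 m; q_5 = 0.64 × 1.03 × 1.08 = 0.7119 m³/s
w_6 = (6.87 − 4.85)/2 = 1.01 m; q_6 = 0.45 × 0.59 × 1.01 = 0.2682 m³/s
Stations 1, 7 contribute zero (depth or velocity is 0).
Q = Σ qᵢ = 3.839 m³/s

3.84 m³/s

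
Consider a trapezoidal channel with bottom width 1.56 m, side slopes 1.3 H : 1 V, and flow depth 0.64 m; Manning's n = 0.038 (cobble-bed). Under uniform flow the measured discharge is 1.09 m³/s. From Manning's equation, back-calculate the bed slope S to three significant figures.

0.00234

A = (b + z·y)·y = (1.56 + 1.3×0.64)×0.64 = 1.531 m²
P = b + 2y√(1+z²) = 1.56 + 2×0.64×√(1+1.3²) = 3.659 m
R = A/P = 1.531/3.659 = 0.4183 m
S = (Q·n / (1·A·R^(2/3)))² = (1.09×0.038 / (1×1.531×0.5594))² = 0.002340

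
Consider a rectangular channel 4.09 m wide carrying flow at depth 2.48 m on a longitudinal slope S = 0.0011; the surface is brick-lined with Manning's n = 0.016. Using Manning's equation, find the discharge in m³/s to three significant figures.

A = b·y = 4.09 × 2.48 = 10.14 m²
P = b + 2y = 4.09 + 2×2.48 = 9.050 m
R = A/P = 10.14/9.050 = 1.121 m
Q = (1/n)·A·R^(2/3)·S^(1/2) = (1/0.016) × 10.14 × 1.121^(2/3) × 0.0011^(1/2) = 22.69 m³/s

22.7 m³/s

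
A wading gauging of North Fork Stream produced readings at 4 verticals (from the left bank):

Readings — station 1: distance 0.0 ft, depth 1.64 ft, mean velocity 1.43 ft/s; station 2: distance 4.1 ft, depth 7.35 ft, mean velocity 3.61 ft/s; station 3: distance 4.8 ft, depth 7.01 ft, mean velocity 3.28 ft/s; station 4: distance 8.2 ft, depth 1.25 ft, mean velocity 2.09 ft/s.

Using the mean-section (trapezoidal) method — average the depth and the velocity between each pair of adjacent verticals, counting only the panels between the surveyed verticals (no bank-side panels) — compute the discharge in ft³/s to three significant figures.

101 ft³/s

Panel 1-2: Δb = 4.1 ft, d̄ = (1.64+7.35)/2 = 4.495, v̄ = (1.43+3.61)/2 = 2.52 → q = 4.1×4.495×2.52 = 46.44 ft³/s
Panel 2-3: Δb = 0.7 ft, d̄ = (7.35+7.01)/2 = 7.18, v̄ = (3.61+3.28)/2 = 3.445 → q = 0.7×7.18×3.445 = 17.31 ft³/s
Panel 3-4: Δb = 3.4 ft, d̄ = (7.01+1.25)/2 = 4.13, v̄ = (3.28+2.09)/2 = 2.685 → q = 3.4×4.13×2.685 = 37.70 ft³/s
Q = Σ q = 101.5 ft³/s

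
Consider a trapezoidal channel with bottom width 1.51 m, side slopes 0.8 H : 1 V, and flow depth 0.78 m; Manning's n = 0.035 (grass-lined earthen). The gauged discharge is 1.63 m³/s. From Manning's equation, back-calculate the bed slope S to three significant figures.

0.00317

A = (b + z·y)·y = (1.51 + 0.8×0.78)×0.78 = 1.665 m²
P = b + 2y√(1+z²) = 1.51 + 2×0.78×√(1+0.8²) = 3.508 m
R = A/P = 1.665/3.508 = 0.4745 m
S = (Q·n / (1·A·R^(2/3)))² = (1.63×0.035 / (1×1.665×0.6084))² = 0.003174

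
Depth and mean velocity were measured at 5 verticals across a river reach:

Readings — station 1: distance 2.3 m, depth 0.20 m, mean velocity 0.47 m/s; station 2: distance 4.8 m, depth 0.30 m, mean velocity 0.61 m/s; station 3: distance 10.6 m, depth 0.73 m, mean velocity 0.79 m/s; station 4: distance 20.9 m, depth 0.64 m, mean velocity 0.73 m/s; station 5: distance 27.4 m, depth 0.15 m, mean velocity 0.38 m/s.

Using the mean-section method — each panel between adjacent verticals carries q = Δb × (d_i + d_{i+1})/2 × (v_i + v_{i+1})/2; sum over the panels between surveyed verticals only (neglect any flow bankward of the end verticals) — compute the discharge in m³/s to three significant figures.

Panel 1-2: Δb = 2.5 m, d̄ = (0.20+0.30)/2 = 0.25, v̄ = (0.47+0.61)/2 = 0.54 → q = 2.5×0.25×0.54 = 0.3375 m³/s
Panel 2-3: Δb = 5.8 m, d̄ = (0.30+0.73)/2 = 0.515, v̄ = (0.61+0.79)/2 = 0.7 → q = 5.8×0.515×0.7 = 2.091 m³/s
Panel 3-4: Δb = 10.3 m, d̄ = (0.73+0.64)/2 = 0.685, v̄ = (0.79+0.73)/2 = 0.76 → q = 10.3×0.685×0.76 = 5.362 m³/s
Panel 4-5: Δb = 6.5 m, d̄ = (0.64+0.15)/2 = 0.395, v̄ = (0.73+0.38)/2 = 0.555 → q = 6.5×0.395×0.555 = 1.425 m³/s
Q = Σ q = 9.216 m³/s

9.22 m³/s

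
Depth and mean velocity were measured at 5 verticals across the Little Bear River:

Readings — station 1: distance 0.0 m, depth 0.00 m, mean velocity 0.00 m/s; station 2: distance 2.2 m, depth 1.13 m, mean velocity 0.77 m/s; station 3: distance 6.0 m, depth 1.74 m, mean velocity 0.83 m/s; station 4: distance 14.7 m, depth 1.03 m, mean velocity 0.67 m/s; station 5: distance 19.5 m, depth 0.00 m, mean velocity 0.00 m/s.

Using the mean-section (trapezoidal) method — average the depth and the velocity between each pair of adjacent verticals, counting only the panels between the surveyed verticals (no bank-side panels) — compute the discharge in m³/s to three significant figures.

Panel 1-2: Δb = 2.2 m, d̄ = (0.00+1.13)/2 = 0.565, v̄ = (0.00+0.77)/2 = 0.385 → q = 2.2×0.565×0.385 = 0.4786 m³/s
Panel 2-3: Δb = 3.8 m, d̄ = (1.13+1.74)/2 = 1.435, v̄ = (0.77+0.83)/2 = 0.8 → q = 3.8×1.435×0.8 = 4.362 m³/s
Panel 3-4: Δb = 8.7 m, d̄ = (1.74+1.03)/2 = 1.385, v̄ = (0.83+0.67)/2 = 0.75 → q = 8.7×1.385×0.75 = 9.037 m³/s
Panel 4-5: Δb = 4.8 m, d̄ = (1.03+0.00)/2 = 0.515, v̄ = (0.67+0.00)/2 = 0.335 → q = 4.8×0.515×0.335 = 0.8281 m³/s
Q = Σ q = 14.71 m³/s

14.7 m³/s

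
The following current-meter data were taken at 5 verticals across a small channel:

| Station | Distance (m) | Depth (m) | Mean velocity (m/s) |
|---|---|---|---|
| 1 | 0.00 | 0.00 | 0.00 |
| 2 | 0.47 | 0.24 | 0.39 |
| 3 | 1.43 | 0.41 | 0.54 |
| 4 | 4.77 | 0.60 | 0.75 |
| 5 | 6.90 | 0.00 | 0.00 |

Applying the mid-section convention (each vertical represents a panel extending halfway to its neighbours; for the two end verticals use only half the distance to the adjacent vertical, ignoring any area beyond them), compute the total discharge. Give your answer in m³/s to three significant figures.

w_2 = (1.43 − 0.00)/2 = 0.715 m; q_2 = 0.39 × 0.24 × 0.715 = 0.06692 m³/s
w_3 = (4.77 − 0.47)/2 = 2.15 m; q_3 = 0.54 × 0.41 × 2.15 = 0.4760 m³/s
w_4 = (6.90 − 1.43)/2 = 2.735 m; q_4 = 0.75 × 0.60 × 2.735 = 1.231 m³/s
Stations 1, 5 contribute zero (depth or velocity is 0).
Q = Σ qᵢ = 1.774 m³/s

1.77 m³/s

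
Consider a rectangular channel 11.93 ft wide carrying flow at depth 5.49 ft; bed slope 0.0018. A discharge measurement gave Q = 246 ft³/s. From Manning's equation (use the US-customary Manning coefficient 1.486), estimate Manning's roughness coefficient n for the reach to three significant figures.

0.0338

A = b·y = 11.93 × 5.49 = 65.50 ft²
P = b + 2y = 11.93 + 2×5.49 = 22.91 ft
R = A/P = 65.50/22.91 = 2.859 ft
n = (1.486/Q)·A·R^(2/3)·S^(1/2) = (1.486/246) × 65.50 × 2.014 × 0.04243 = 0.03381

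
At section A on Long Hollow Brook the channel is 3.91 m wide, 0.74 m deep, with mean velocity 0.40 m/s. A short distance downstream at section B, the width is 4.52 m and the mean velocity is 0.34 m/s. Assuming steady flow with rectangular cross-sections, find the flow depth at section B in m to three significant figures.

0.753 m

Q = A₁V₁ = (3.91×0.74) × 0.40 = 1.157 m³/s
d₂ = Q/(b₂ V₂) = 1.157/(4.52×0.34) = 0.7531 m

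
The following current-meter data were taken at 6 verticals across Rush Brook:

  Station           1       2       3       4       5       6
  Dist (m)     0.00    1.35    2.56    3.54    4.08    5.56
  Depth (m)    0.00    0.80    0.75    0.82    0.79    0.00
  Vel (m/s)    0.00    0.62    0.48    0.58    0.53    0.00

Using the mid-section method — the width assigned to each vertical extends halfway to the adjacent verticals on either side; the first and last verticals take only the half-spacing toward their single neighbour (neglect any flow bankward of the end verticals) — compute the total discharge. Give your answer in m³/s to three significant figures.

1.81 m³/s

w_2 = (2.56 − 0.00)/2 = 1.28 m; q_2 = 0.62 × 0.80 × 1.28 = 0.6349 m³/s
w_3 = (3.54 − 1.35)/2 = 1.095 m; q_3 = 0.48 × 0.75 × 1.095 = 0.3942 m³/s
w_4 = (4.08 − 2.56)/2 = 0.76 m; q_4 = 0.58 × 0.82 × 0.76 = 0.3615 m³/s
w_5 = (5.56 − 3.54)/2 = 1.01 m; q_5 = 0.53 × 0.79 × 1.01 = 0.4229 m³/s
Stations 1, 6 contribute zero (depth or velocity is 0).
Q = Σ qᵢ = 1.813 m³/s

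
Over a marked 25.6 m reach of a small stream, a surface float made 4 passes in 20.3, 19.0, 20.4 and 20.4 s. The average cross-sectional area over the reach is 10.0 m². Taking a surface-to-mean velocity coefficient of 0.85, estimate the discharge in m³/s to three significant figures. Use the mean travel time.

t̄ = (20.3 + 19.0 + 20.4 + 20.4) / 4 = 20.025 s
v_surface = L / t̄ = 25.6 / 20.025 = 1.278 m/s
v_mean = 0.85 × 1.278 = 1.087 m/s
Q = A × v_mean = 10.0 × 1.087 = 10.87 m³/s

10.9 m³/s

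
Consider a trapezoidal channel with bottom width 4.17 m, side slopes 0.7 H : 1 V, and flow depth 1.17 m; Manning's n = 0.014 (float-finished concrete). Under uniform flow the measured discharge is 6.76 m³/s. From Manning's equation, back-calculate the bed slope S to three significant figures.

A = (b + z·y)·y = (4.17 + 0.7×1.17)×1.17 = 5.837 m²
P = b + 2y√(1+z²) = 4.17 + 2×1.17×√(1+0.7²) = 7.026 m
R = A/P = 5.837/7.026 = 0.8308 m
S = (Q·n / (1·A·R^(2/3)))² = (6.76×0.014 / (1×5.837×0.8837))² = 0.0003366

0.000337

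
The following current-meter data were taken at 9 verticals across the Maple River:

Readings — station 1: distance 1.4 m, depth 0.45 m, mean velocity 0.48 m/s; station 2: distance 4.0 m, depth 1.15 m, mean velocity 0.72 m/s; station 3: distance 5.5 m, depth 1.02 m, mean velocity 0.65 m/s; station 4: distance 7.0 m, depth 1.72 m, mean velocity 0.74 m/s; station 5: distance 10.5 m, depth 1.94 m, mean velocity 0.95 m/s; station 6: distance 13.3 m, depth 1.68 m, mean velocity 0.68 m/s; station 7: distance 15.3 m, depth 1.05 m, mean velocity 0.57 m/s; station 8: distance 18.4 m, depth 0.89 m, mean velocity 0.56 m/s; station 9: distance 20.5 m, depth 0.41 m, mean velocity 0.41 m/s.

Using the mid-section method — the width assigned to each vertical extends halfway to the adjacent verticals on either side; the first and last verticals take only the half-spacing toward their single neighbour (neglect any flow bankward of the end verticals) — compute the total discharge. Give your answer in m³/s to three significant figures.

w_1 = (4.0 − 1.4)/2 = 1.3 m; q_1 = 0.48 × 0.45 × 1.3 = 0.2808 m³/s
w_2 = (5.5 − 1.4)/2 = 2.05 m; q_2 = 0.72 × 1.15 × 2.05 = 1.697 m³/s
w_3 = (7.0 − 4.0)/2 = 1.5 m; q_3 = 0.65 × 1.02 × 1.5 = 0.9945 m³/s
w_4 = (10.5 − 5.5)/2 = 2.5 m; q_4 = 0.74 × 1.72 × 2.5 = 3.182 m³/s
w_5 = (13.3 − 7.0)/2 = 3.15 m; q_5 = 0.95 × 1.94 × 3.15 = 5.805 m³/s
w_6 = (15.3 − 10.5)/2 = 2.4 m; q_6 = 0.68 × 1.68 × 2.4 = 2.742 m³/s
w_7 = (18.4 − 13.3)/2 = 2.55 m; q_7 = 0.57 × 1.05 × 2.55 = 1.526 m³/s
w_8 = (20.5 − 15.3)/2 = 2.6 m; q_8 = 0.56 × 0.89 × 2.6 = 1.296 m³/s
w_9 = (20.5 − 18.4)/2 = 1.05 m; q_9 = 0.41 × 0.41 × 1.05 = 0.1765 m³/s
Q = Σ qᵢ = 17.70 m³/s

17.7 m³/s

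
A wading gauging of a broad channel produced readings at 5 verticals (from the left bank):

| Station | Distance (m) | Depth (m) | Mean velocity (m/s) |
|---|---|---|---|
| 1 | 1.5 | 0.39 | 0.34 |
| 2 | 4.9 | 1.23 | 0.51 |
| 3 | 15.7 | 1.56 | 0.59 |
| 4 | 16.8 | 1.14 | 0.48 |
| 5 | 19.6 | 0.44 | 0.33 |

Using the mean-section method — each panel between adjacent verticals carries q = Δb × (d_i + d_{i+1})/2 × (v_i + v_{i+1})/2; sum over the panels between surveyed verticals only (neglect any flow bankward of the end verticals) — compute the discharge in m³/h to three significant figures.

Panel 1-2: Δb = 3.4 m, d̄ = (0.39+1.23)/2 = 0.81, v̄ = (0.34+0.51)/2 = 0.425 → q = 3.4×0.81×0.425 = 1.170 m³/s
Panel 2-3: Δb = 10.8 m, d̄ = (1.23+1.56)/2 = 1.395, v̄ = (0.51+0.59)/2 = 0.55 → q = 10.8×1.395×0.55 = 8.286 m³/s
Panel 3-4: Δb = 1.1 m, d̄ = (1.56+1.14)/2 = 1.35, v̄ = (0.59+0.48)/2 = 0.535 → q = 1.1×1.35×0.535 = 0.7945 m³/s
Panel 4-5: Δb = 2.8 m, d̄ = (1.14+0.44)/2 = 0.79, v̄ = (0.48+0.33)/2 = 0.405 → q = 2.8×0.79×0.405 = 0.8959 m³/s
Q = Σ q = 11.15 m³/s
= 11.15 × 3600 = 40130 m³/h

40100 m³/h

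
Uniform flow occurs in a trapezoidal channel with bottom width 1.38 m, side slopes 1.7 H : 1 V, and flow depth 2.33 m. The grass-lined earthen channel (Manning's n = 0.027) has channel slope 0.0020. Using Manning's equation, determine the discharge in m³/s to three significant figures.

23.0 m³/s

A = (b + z·y)·y = (1.38 + 1.7×2.33)×2.33 = 12.44 m²
P = b + 2y√(1+z²) = 1.38 + 2×2.33×√(1+1.7²) = 10.57 m
R = A/P = 12.44/10.57 = 1.177 m
Q = (1/n)·A·R^(2/3)·S^(1/2) = (1/0.027) × 12.44 × 1.177^(2/3) × 0.0020^(1/2) = 22.98 m³/s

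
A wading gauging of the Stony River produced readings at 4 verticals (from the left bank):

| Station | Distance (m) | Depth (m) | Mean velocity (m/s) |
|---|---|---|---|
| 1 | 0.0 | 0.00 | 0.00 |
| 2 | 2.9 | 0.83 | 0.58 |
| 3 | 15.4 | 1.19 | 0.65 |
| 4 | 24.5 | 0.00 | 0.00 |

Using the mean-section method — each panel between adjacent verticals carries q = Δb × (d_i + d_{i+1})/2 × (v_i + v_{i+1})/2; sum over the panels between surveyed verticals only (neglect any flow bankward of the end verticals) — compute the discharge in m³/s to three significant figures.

9.87 m³/s

Panel 1-2: Δb = 2.9 m, d̄ = (0.00+0.83)/2 = 0.415, v̄ = (0.00+0.58)/2 = 0.29 → q = 2.9×0.415×0.29 = 0.3490 m³/s
Panel 2-3: Δb = 12.5 m, d̄ = (0.83+1.19)/2 = 1.01, v̄ = (0.58+0.65)/2 = 0.615 → q = 12.5×1.01×0.615 = 7.764 m³/s
Panel 3-4: Δb = 9.1 m, d̄ = (1.19+0.00)/2 = 0.595, v̄ = (0.65+0.00)/2 = 0.325 → q = 9.1×0.595×0.325 = 1.760 m³/s
Q = Σ q = 9.873 m³/s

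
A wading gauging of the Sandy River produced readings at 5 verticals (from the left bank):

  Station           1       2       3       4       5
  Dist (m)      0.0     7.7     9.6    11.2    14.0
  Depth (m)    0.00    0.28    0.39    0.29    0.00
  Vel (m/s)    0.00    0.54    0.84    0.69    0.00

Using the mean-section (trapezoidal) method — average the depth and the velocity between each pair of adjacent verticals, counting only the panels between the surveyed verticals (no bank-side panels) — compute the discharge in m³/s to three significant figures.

1.29 m³/s

Panel 1-2: Δb = 7.7 m, d̄ = (0.00+0.28)/2 = 0.14, v̄ = (0.00+0.54)/2 = 0.27 → q = 7.7×0.14×0.27 = 0.2911 m³/s
Panel 2-3: Δb = 1.9 m, d̄ = (0.28+0.39)/2 = 0.335, v̄ = (0.54+0.84)/2 = 0.69 → q = 1.9×0.335×0.69 = 0.4392 m³/s
Panel 3-4: Δb = 1.6 m, d̄ = (0.39+0.29)/2 = 0.34, v̄ = (0.84+0.69)/2 = 0.765 → q = 1.6×0.34×0.765 = 0.4162 m³/s
Panel 4-5: Δb = 2.8 m, d̄ = (0.29+0.00)/2 = 0.145, v̄ = (0.69+0.00)/2 = 0.345 → q = 2.8×0.145×0.345 = 0.1401 m³/s
Q = Σ q = 1.286 m³/s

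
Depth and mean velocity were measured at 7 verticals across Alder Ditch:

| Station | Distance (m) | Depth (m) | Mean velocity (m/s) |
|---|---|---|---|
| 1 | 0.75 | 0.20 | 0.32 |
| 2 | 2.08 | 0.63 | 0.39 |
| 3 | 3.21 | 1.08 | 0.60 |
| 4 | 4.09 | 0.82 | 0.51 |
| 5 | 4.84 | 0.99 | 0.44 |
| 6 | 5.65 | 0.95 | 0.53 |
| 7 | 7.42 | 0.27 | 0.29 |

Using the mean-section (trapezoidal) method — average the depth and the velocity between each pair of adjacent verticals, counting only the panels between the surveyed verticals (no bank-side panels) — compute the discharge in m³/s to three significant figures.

Panel 1-2: Δb = 1.33 m, d̄ = (0.20+0.63)/2 = 0.415, v̄ = (0.32+0.39)/2 = 0.355 → q = 1.33×0.415×0.355 = 0.1959 m³/s
Panel 2-3: Δb = 1.13 m, d̄ = (0.63+1.08)/2 = 0.855, v̄ = (0.39+0.60)/2 = 0.495 → q = 1.13×0.855×0.495 = 0.4782 m³/s
Panel 3-4: Δb = 0.88 m, d̄ = (1.08+0.82)/2 = 0.95, v̄ = (0.60+0.51)/2 = 0.555 → q = 0.88×0.95×0.555 = 0.4640 m³/s
Panel 4-5: Δb = 0.75 m, d̄ = (0.82+0.99)/2 = 0.905, v̄ = (0.51+0.44)/2 = 0.475 → q = 0.75×0.905×0.475 = 0.3224 m³/s
Panel 5-6: Δb = 0.81 m, d̄ = (0.99+0.95)/2 = 0.97, v̄ = (0.44+0.53)/2 = 0.485 → q = 0.81×0.97×0.485 = 0.3811 m³/s
Panel 6-7: Δb = 1.77 m, d̄ = (0.95+0.27)/2 = 0.61, v̄ = (0.53+0.29)/2 = 0.41 → q = 1.77×0.61×0.41 = 0.4427 m³/s
Q = Σ q = 2.284 m³/s

2.28 m³/s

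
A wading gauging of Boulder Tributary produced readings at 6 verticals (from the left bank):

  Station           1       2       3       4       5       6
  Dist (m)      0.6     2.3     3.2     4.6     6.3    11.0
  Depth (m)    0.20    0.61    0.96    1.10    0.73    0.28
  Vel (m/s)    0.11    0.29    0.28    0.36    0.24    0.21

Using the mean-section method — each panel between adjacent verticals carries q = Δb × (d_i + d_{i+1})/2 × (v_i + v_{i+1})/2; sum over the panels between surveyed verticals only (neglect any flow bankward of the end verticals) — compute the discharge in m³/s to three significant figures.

1.80 m³/s

Panel 1-2: Δb = 1.7 m, d̄ = (0.20+0.61)/2 = 0.405, v̄ = (0.11+0.29)/2 = 0.2 → q = 1.7×0.405×0.2 = 0.1377 m³/s
Panel 2-3: Δb = 0.9 m, d̄ = (0.61+0.96)/2 = 0.785, v̄ = (0.29+0.28)/2 = 0.285 → q = 0.9×0.785×0.285 = 0.2014 m³/s
Panel 3-4: Δb = 1.4 m, d̄ = (0.96+1.10)/2 = 1.03, v̄ = (0.28+0.36)/2 = 0.32 → q = 1.4×1.03×0.32 = 0.4614 m³/s
Panel 4-5: Δb = 1.7 m, d̄ = (1.10+0.73)/2 = 0.915, v̄ = (0.36+0.24)/2 = 0.3 → q = 1.7×0.915×0.3 = 0.4667 m³/s
Panel 5-6: Δb = 4.7 m, d̄ = (0.73+0.28)/2 = 0.505, v̄ = (0.24+0.21)/2 = 0.225 → q = 4.7×0.505×0.225 = 0.5340 m³/s
Q = Σ q = 1.801 m³/s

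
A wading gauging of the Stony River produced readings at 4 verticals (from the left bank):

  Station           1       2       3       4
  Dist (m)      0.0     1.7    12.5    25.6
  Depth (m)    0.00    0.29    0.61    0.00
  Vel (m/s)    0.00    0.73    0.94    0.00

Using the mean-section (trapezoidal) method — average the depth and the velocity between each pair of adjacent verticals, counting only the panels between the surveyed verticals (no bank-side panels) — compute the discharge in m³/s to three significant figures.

6.03 m³/s

Panel 1-2: Δb = 1.7 m, d̄ = (0.00+0.29)/2 = 0.145, v̄ = (0.00+0.73)/2 = 0.365 → q = 1.7×0.145×0.365 = 0.08997 m³/s
Panel 2-3: Δb = 10.8 m, d̄ = (0.29+0.61)/2 = 0.45, v̄ = (0.73+0.94)/2 = 0.835 → q = 10.8×0.45×0.835 = 4.058 m³/s
Panel 3-4: Δb = 13.1 m, d̄ = (0.61+0.00)/2 = 0.305, v̄ = (0.94+0.00)/2 = 0.47 → q = 13.1×0.305×0.47 = 1.878 m³/s
Q = Σ q = 6.026 m³/s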